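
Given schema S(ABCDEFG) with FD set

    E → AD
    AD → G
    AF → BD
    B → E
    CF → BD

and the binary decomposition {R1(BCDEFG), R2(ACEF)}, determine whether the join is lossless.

Yes

Common attributes: R1 ∩ R2 = {CEF}.
Closure of {CEF}: E → AD applies, adding AD; AD → G applies, adding G; AF → BD applies, adding B. So (CEF)⁺ = {ABCDEFG}.
This closure contains every attribute of R1, so R1 ∩ R2 → R1. The join is lossless.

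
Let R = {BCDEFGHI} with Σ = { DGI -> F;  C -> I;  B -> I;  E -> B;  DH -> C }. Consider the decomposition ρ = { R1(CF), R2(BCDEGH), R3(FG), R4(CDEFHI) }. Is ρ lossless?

No

Chase test. Columns are BCDEFGHI; row i has aⱼ where attribute j ∈ Ri, else bᵢⱼ.
Initial tableau (one row per fragment):
  row 1: b11 a2 b13 b14 a5 b16 b17 b18
  row 2: a1 a2 a3 a4 b25 a6 a7 b28
  row 3: b31 b32 b33 b34 a5 a6 b37 b38
  row 4: b41 a2 a3 a4 a5 b46 a7 a8
Rows 1 and 2 agree on C; apply C→I and equate their I entries.
Rows 1 and 4 agree on C; apply C→I and equate their I entries.
Rows 2 and 4 agree on E; apply E→B and equate their B entries.
No row becomes fully distinguished — the join is lossy.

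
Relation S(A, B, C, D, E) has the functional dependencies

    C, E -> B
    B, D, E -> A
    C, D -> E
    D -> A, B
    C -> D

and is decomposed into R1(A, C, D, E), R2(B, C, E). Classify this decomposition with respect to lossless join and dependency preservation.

lossless but not dependency-preserving

Lossless test: (C, E)⁺ = {A, B, C, D, E}, which contains all of one fragment — lossless.
Dependency preservation: the restricted closure of {D} across the fragments never reaches {A, B}, so D → A, B cannot be enforced without a join — not preserved.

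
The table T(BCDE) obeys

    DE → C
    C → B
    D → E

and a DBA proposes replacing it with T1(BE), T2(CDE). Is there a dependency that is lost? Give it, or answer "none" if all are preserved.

C → B

Check C → B: no single fragment contains all of {BC}, and the restricted closure of {C} across the fragments never reaches {B}.
DE → C is preserved.
D → E is preserved.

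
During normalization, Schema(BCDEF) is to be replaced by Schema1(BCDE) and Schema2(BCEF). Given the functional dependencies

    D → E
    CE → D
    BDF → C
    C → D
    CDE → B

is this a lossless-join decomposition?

Common attributes: Schema1 ∩ Schema2 = {BCE}.
Closure of {BCE}: CE → D applies, adding D. So (BCE)⁺ = {BCDE}.
This closure contains every attribute of Schema1, so Schema1 ∩ Schema2 → Schema1. The join is lossless.

Yes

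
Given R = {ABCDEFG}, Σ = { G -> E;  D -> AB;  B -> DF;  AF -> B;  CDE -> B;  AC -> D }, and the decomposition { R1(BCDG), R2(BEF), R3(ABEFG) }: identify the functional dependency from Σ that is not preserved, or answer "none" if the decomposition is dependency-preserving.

AC -> D

Check AC → D: no single fragment contains all of {ACD}, and the restricted closure of {AC} across the fragments never reaches {D}.
G → E is preserved.
D → AB is preserved.
B → DF is preserved.
AF → B is preserved.
CDE → B is preserved.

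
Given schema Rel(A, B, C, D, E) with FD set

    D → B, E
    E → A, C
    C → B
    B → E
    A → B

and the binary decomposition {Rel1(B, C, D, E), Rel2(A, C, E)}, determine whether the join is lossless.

Yes

Common attributes: Rel1 ∩ Rel2 = {C, E}.
Closure of {C, E}: E → A, C applies, adding A; C → B applies, adding B. So (C, E)⁺ = {A, B, C, E}.
This closure contains every attribute of Rel2, so Rel1 ∩ Rel2 → Rel2. The join is lossless.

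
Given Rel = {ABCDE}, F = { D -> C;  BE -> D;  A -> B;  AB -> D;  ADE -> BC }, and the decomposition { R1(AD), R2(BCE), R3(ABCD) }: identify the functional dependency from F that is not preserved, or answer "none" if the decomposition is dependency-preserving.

BE -> D

Check BE → D: no single fragment contains all of {BDE}, and the restricted closure of {BE} across the fragments never reaches {D}.
D → C is preserved.
A → B is preserved.
AB → D is preserved.
ADE → BC is preserved.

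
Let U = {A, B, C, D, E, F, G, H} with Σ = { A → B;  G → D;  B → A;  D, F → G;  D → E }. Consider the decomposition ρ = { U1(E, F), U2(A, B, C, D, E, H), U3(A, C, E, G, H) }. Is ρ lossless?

No

Chase test. Columns are A, B, C, D, E, F, G, H; row i has aⱼ where attribute j ∈ Ui, else bᵢⱼ.
Initial tableau (one row per fragment):
  row 1: b11 b12 b13 b14 a5 a6 b17 b18
  row 2: a1 a2 a3 a4 a5 b26 b27 a8
  row 3: a1 b32 a3 b34 a5 b36 a7 a8
Rows 2 and 3 agree on A; apply A→B and equate their B entries.
No row becomes fully distinguished — the join is lossy.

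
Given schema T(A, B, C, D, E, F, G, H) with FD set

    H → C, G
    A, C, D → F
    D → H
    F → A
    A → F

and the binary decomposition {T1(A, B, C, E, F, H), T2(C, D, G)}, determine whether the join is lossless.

No

Common attributes: T1 ∩ T2 = {C}.
No dependency enlarges {C}, so (C)⁺ = {C}.
The closure contains neither all of T1 = {A, B, C, E, F, H} nor all of T2 = {C, D, G}, so the common attributes are not a superkey of either fragment. The join is lossy.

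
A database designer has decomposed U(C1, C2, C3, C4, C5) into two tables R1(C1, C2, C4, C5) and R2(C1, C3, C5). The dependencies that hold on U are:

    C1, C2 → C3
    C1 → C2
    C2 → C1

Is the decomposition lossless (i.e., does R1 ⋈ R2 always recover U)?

Yes

Common attributes: R1 ∩ R2 = {C1, C5}.
Closure of {C1, C5}: C1 → C2 applies, adding C2; C1, C2 → C3 applies, adding C3. So (C1, C5)⁺ = {C1, C2, C3, C5}.
This closure contains every attribute of R2, so R1 ∩ R2 → R2. The join is lossless.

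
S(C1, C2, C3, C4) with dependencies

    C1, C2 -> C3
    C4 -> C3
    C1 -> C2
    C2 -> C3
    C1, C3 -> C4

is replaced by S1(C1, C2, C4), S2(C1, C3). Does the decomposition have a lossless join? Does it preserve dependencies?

Lossless test: (C1)⁺ = {C1, C2, C3, C4}, which contains all of one fragment — lossless.
Dependency preservation: the restricted closure of {C4} across the fragments never reaches {C3}, so C4 → C3 cannot be enforced without a join — not preserved.

lossless but not dependency-preserving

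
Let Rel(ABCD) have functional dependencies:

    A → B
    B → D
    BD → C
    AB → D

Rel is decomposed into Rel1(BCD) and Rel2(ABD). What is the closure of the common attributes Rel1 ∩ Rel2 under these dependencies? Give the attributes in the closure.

Rel1 ∩ Rel2 = {BD}.
BD → C applies, adding C
Closure: {BCD}.

BCD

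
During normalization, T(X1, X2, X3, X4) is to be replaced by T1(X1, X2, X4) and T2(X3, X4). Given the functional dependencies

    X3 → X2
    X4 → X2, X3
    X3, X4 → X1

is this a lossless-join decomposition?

Common attributes: T1 ∩ T2 = {X4}.
Closure of {X4}: X4 → X2, X3 applies, adding X2, X3; X3, X4 → X1 applies, adding X1. So (X4)⁺ = {X1, X2, X3, X4}.
This closure contains every attribute of T1, so T1 ∩ T2 → T1. The join is lossless.

Yes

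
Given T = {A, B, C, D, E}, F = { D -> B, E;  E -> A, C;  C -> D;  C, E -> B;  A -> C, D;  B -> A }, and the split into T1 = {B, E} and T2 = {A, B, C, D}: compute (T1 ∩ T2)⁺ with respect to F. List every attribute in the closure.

A, B, C, D, E

T1 ∩ T2 = {B}.
B → A applies, adding A
A → C, D applies, adding C, D
D → B, E applies, adding E
Closure: {A, B, C, D, E}.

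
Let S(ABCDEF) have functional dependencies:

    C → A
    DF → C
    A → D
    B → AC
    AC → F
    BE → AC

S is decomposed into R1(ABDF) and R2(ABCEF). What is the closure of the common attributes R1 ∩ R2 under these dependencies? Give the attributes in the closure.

ABCDF

R1 ∩ R2 = {ABF}.
A → D applies, adding D
B → AC applies, adding C
Closure: {ABCDF}.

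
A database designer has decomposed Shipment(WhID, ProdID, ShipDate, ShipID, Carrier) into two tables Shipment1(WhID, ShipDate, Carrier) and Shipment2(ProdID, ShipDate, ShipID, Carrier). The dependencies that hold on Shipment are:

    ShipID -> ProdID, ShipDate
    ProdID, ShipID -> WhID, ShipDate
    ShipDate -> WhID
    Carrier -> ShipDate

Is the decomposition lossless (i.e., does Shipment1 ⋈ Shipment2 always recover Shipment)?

Common attributes: Shipment1 ∩ Shipment2 = {ShipDate, Carrier}.
Closure of {ShipDate, Carrier}: ShipDate → WhID applies, adding WhID. So (ShipDate, Carrier)⁺ = {WhID, ShipDate, Carrier}.
This closure contains every attribute of Shipment1, so Shipment1 ∩ Shipment2 → Shipment1. The join is lossless.

Yes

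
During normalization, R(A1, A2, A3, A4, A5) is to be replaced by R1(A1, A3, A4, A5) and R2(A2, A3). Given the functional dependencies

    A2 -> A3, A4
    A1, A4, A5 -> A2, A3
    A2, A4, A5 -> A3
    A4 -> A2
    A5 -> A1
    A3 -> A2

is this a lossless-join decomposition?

Yes

Common attributes: R1 ∩ R2 = {A3}.
Closure of {A3}: A3 → A2 applies, adding A2; A2 → A3, A4 applies, adding A4. So (A3)⁺ = {A2, A3, A4}.
This closure contains every attribute of R2, so R1 ∩ R2 → R2. The join is lossless.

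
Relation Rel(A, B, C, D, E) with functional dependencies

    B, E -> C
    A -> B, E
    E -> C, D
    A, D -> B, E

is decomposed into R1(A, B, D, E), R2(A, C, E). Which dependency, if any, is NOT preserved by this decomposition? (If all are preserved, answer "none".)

none

B, E → C: restricted closure across fragments reaches C.
A → B, E lies within R1.
E → C, D: restricted closure across fragments reaches C, D.
A, D → B, E lies within R1.
Every dependency is enforceable on the fragments, so the decomposition is dependency-preserving.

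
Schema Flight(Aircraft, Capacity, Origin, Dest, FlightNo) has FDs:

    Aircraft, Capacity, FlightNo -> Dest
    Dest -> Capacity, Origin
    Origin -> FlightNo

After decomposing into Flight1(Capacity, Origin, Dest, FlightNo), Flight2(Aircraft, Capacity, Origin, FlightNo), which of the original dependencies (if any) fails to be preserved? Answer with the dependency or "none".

Check Aircraft, Capacity, FlightNo → Dest: no single fragment contains all of {Aircraft, Capacity, Dest, FlightNo}, and the restricted closure of {Aircraft, Capacity, FlightNo} across the fragments never reaches {Dest}.
Dest → Capacity, Origin is preserved.
Origin → FlightNo is preserved.

Aircraft, Capacity, FlightNo -> Dest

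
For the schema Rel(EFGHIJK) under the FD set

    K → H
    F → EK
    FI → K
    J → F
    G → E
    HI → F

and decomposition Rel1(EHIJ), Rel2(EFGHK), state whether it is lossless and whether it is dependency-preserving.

lossy and not dependency-preserving

Lossless test: (EH)⁺ = {EH}, which is a superkey of neither fragment — lossy.
Dependency preservation: the restricted closure of {J} across the fragments never reaches {F}, so J → F cannot be enforced without a join — not preserved.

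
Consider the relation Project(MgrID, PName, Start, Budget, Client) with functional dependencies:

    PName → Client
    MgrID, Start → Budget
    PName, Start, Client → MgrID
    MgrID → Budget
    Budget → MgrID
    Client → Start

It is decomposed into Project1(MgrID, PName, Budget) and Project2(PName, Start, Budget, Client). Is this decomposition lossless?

Yes

Common attributes: Project1 ∩ Project2 = {PName, Budget}.
Closure of {PName, Budget}: PName → Client applies, adding Client; Budget → MgrID applies, adding MgrID; Client → Start applies, adding Start. So (PName, Budget)⁺ = {MgrID, PName, Start, Budget, Client}.
This closure contains every attribute of Project1, so Project1 ∩ Project2 → Project1. The join is lossless.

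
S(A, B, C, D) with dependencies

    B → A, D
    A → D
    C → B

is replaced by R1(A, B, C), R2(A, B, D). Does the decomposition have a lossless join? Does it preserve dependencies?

Lossless test: (A, B)⁺ = {A, B, D}, which contains all of one fragment — lossless.
Dependency preservation: every FD's attributes lie within a single fragment, so each can be enforced locally — preserved.

lossless and dependency-preserving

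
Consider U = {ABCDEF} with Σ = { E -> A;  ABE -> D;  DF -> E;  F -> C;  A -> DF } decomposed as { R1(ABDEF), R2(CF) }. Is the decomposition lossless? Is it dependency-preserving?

lossless and dependency-preserving

Lossless test: (F)⁺ = {CF}, which contains all of one fragment — lossless.
Dependency preservation: every FD's attributes lie within a single fragment, so each can be enforced locally — preserved.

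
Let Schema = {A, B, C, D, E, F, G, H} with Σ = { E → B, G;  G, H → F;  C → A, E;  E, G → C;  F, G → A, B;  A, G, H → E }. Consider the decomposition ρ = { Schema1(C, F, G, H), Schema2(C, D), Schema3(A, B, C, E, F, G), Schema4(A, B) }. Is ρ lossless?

Chase test. Columns are A, B, C, D, E, F, G, H; row i has aⱼ where attribute j ∈ Schemai, else bᵢⱼ.
Initial tableau (one row per fragment):
  row 1: b11 b12 a3 b14 b15 a6 a7 a8
  row 2: b21 b22 a3 a4 b25 b26 b27 b28
  row 3: a1 a2 a3 b34 a5 a6 a7 b38
  row 4: a1 a2 b43 b44 b45 b46 b47 b48
Rows 1 and 2 agree on C; apply C→A, E and equate their A, E entries.
Rows 1 and 3 agree on C; apply C→A, E and equate their A, E entries.
Rows 1 and 3 agree on F, G; apply F, G→A, B and equate their A, B entries.
Rows 1 and 2 agree on E; apply E→B, G and equate their B, G entries.
No row becomes fully distinguished — the join is lossy.

No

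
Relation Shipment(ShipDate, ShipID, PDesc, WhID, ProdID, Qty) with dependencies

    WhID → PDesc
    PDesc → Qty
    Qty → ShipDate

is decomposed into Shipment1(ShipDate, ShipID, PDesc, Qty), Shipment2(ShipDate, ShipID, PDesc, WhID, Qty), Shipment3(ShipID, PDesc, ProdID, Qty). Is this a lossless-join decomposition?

No

Chase test. Columns are ShipDate, ShipID, PDesc, WhID, ProdID, Qty; row i has aⱼ where attribute j ∈ Shipmenti, else bᵢⱼ.
Initial tableau (one row per fragment):
  row 1: a1 a2 a3 b14 b15 a6
  row 2: a1 a2 a3 a4 b25 a6
  row 3: b31 a2 a3 b34 a5 a6
Rows 1 and 3 agree on Qty; apply Qty→ShipDate and equate their ShipDate entries.
No row becomes fully distinguished — the join is lossy.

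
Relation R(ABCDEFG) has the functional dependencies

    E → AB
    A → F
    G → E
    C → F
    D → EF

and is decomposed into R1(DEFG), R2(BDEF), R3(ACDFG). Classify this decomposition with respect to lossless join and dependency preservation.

Lossless test (chase): Rows 1 and 2 agree on E; apply E→AB and equate their AB entries. Rows 1 and 3 agree on G; apply G→E and equate their E entries. Rows 1 and 3 agree on E; apply E→AB and equate their AB entries. Row 3 is now all distinguished symbols — the join is lossless.
Dependency preservation: the restricted closure of {E} across the fragments never reaches {AB}, so E → AB cannot be enforced without a join — not preserved.

lossless but not dependency-preserving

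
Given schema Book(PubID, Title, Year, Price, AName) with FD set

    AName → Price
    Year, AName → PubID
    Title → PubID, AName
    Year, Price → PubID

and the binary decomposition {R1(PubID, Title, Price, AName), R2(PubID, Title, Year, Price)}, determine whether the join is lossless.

Common attributes: R1 ∩ R2 = {PubID, Title, Price}.
Closure of {PubID, Title, Price}: Title → PubID, AName applies, adding AName. So (PubID, Title, Price)⁺ = {PubID, Title, Price, AName}.
This closure contains every attribute of R1, so R1 ∩ R2 → R1. The join is lossless.

Yes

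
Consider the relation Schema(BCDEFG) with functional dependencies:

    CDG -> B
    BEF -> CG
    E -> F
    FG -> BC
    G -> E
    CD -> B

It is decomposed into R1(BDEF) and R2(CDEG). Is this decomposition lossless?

No

Common attributes: R1 ∩ R2 = {DE}.
Closure of {DE}: E → F applies, adding F. So (DE)⁺ = {DEF}.
The closure contains neither all of R1 = {BDEF} nor all of R2 = {CDEG}, so the common attributes are not a superkey of either fragment. The join is lossy.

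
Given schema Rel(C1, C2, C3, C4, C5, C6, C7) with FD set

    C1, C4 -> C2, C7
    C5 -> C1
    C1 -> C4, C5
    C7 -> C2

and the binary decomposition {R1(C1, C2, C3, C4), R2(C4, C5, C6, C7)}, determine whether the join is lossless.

No

Common attributes: R1 ∩ R2 = {C4}.
No dependency enlarges {C4}, so (C4)⁺ = {C4}.
The closure contains neither all of R1 = {C1, C2, C3, C4} nor all of R2 = {C4, C5, C6, C7}, so the common attributes are not a superkey of either fragment. The join is lossy.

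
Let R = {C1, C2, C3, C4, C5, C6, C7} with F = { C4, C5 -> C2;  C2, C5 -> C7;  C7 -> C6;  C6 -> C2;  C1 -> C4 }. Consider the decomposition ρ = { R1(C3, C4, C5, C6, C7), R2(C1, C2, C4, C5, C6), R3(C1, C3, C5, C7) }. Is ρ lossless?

Chase test. Columns are C1, C2, C3, C4, C5, C6, C7; row i has aⱼ where attribute j ∈ Ri, else bᵢⱼ.
Initial tableau (one row per fragment):
  row 1: b11 b12 a3 a4 a5 a6 a7
  row 2: a1 a2 b23 a4 a5 a6 b27
  row 3: a1 b32 a3 b34 a5 b36 a7
Rows 1 and 2 agree on C4, C5; apply C4, C5→C2 and equate their C2 entries.
Rows 1 and 2 agree on C2, C5; apply C2, C5→C7 and equate their C7 entries.
Rows 1 and 3 agree on C7; apply C7→C6 and equate their C6 entries.
Rows 1 and 3 agree on C6; apply C6→C2 and equate their C2 entries.
Rows 2 and 3 agree on C1; apply C1→C4 and equate their C4 entries.
Row 3 is now all distinguished symbols — the join is lossless.

Yes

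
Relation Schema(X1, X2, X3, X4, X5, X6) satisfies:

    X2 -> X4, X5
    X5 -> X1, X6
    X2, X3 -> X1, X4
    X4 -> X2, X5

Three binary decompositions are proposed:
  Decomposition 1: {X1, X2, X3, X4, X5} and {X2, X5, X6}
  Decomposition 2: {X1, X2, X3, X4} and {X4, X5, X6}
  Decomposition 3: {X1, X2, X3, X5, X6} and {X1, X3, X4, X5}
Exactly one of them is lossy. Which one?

Decomposition 3

Decomposition 1: common = {X2, X5}, closure = {X1, X2, X4, X5, X6} → lossless.
Decomposition 2: common = {X4}, closure = {X1, X2, X4, X5, X6} → lossless.
Decomposition 3: common = {X1, X3, X5}, closure = {X1, X3, X5, X6} → lossy.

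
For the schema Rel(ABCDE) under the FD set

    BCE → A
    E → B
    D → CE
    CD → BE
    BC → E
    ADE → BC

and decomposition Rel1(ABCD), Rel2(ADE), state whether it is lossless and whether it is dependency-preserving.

Lossless test: (AD)⁺ = {ABCDE}, which contains all of one fragment — lossless.
Dependency preservation: the restricted closure of {E} across the fragments never reaches {B}, so E → B cannot be enforced without a join — not preserved.

lossless but not dependency-preserving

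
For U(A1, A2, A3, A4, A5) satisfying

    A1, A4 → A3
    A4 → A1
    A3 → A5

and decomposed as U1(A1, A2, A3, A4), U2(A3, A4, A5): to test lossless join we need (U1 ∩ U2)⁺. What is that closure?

U1 ∩ U2 = {A3, A4}.
A4 → A1 applies, adding A1
A3 → A5 applies, adding A5
Closure: {A1, A3, A4, A5}.

A1, A3, A4, A5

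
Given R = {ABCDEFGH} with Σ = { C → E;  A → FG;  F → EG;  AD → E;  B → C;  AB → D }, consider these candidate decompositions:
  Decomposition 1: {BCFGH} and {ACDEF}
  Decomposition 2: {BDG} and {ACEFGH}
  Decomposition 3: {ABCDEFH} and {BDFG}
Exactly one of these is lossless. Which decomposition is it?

Decomposition 1: common = {CF}, closure = {CEFG} → lossy.
Decomposition 2: common = {G}, closure = {G} → lossy.
Decomposition 3: common = {BDF}, closure = {BCDEFG} → lossless.

Decomposition 3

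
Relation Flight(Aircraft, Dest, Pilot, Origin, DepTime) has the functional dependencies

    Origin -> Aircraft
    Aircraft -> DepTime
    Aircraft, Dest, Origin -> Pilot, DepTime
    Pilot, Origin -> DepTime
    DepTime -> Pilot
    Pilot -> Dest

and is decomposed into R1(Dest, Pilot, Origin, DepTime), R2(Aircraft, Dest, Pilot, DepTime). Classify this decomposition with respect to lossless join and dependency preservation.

lossy and not dependency-preserving

Lossless test: (Dest, Pilot, DepTime)⁺ = {Dest, Pilot, DepTime}, which is a superkey of neither fragment — lossy.
Dependency preservation: the restricted closure of {Origin} across the fragments never reaches {Aircraft}, so Origin → Aircraft cannot be enforced without a join — not preserved.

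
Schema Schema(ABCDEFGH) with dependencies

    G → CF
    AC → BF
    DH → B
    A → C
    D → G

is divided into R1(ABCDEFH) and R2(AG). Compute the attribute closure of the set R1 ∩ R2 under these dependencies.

R1 ∩ R2 = {A}.
A → C applies, adding C
AC → BF applies, adding BF
Closure: {ABCF}.

ABCF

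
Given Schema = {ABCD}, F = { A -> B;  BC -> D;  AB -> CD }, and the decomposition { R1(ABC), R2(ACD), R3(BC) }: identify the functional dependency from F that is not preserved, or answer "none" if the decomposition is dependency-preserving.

Check BC → D: no single fragment contains all of {BCD}, and the restricted closure of {BC} across the fragments never reaches {D}.
A → B is preserved.
AB → CD is preserved.

BC -> D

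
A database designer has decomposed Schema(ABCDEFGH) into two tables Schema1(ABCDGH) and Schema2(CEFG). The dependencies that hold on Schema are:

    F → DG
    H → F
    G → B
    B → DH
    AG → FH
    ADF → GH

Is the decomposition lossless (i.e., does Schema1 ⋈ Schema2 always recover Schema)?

Common attributes: Schema1 ∩ Schema2 = {CG}.
Closure of {CG}: G → B applies, adding B; B → DH applies, adding DH; H → F applies, adding F. So (CG)⁺ = {BCDFGH}.
The closure contains neither all of Schema1 = {ABCDGH} nor all of Schema2 = {CEFG}, so the common attributes are not a superkey of either fragment. The join is lossy.

No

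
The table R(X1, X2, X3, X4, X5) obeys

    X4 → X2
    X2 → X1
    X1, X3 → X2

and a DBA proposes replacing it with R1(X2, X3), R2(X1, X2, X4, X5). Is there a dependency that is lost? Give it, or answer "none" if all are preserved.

Check X1, X3 → X2: no single fragment contains all of {X1, X2, X3}, and the restricted closure of {X1, X3} across the fragments never reaches {X2}.
X4 → X2 is preserved.
X2 → X1 is preserved.

X1, X3 → X2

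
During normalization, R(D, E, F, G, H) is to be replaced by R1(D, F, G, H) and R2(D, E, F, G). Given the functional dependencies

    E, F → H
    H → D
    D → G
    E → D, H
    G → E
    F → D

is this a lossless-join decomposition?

Yes

Common attributes: R1 ∩ R2 = {D, F, G}.
Closure of {D, F, G}: G → E applies, adding E; E, F → H applies, adding H. So (D, F, G)⁺ = {D, E, F, G, H}.
This closure contains every attribute of R1, so R1 ∩ R2 → R1. The join is lossless.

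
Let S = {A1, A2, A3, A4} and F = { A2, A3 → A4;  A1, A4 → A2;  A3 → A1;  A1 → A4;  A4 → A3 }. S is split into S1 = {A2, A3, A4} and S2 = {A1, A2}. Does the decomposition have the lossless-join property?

No

Common attributes: S1 ∩ S2 = {A2}.
No dependency enlarges {A2}, so (A2)⁺ = {A2}.
The closure contains neither all of S1 = {A2, A3, A4} nor all of S2 = {A1, A2}, so the common attributes are not a superkey of either fragment. The join is lossy.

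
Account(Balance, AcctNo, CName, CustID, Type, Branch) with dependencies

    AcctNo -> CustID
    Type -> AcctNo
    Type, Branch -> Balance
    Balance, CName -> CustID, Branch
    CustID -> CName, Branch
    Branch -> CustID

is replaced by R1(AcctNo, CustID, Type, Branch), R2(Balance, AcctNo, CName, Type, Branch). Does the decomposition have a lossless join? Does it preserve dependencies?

Lossless test: (AcctNo, Type, Branch)⁺ = {Balance, AcctNo, CName, CustID, Type, Branch}, which contains all of one fragment — lossless.
Dependency preservation: Balance, CName → CustID, Branch; CustID → CName, Branch are not contained in any single fragment, but the restricted closure of each left-hand side across the fragments still reaches the right-hand side; the remaining FDs each lie inside some fragment. All dependencies are preserved.

lossless and dependency-preserving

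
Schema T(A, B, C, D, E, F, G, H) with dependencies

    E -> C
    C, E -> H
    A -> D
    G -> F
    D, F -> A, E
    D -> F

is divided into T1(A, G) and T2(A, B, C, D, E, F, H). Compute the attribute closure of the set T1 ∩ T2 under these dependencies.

T1 ∩ T2 = {A}.
A → D applies, adding D
D → F applies, adding F
D, F → A, E applies, adding E
E → C applies, adding C
C, E → H applies, adding H
Closure: {A, C, D, E, F, H}.

A, C, D, E, F, H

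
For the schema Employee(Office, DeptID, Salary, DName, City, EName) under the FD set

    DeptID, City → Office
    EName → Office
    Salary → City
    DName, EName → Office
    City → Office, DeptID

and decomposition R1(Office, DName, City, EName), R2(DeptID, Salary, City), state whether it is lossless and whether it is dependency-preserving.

Lossless test: (City)⁺ = {Office, DeptID, City}, which is a superkey of neither fragment — lossy.
Dependency preservation: DeptID, City → Office; City → Office, DeptID are not contained in any single fragment, but the restricted closure of each left-hand side across the fragments still reaches the right-hand side; the remaining FDs each lie inside some fragment. All dependencies are preserved.

lossy but dependency-preserving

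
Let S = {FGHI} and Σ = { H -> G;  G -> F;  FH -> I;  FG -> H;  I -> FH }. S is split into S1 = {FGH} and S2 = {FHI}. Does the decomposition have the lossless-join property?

Yes

Common attributes: S1 ∩ S2 = {FH}.
Closure of {FH}: H → G applies, adding G; FH → I applies, adding I. So (FH)⁺ = {FGHI}.
This closure contains every attribute of S1, so S1 ∩ S2 → S1. The join is lossless.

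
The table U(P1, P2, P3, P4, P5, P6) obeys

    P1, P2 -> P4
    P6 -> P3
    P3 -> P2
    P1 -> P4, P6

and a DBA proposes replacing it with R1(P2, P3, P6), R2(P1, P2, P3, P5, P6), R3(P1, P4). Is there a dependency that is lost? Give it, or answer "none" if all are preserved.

none

P1, P2 → P4: restricted closure across fragments reaches P4.
P6 → P3 lies within R1.
P3 → P2 lies within R1.
P1 → P4, P6: restricted closure across fragments reaches P4, P6.
Every dependency is enforceable on the fragments, so the decomposition is dependency-preserving.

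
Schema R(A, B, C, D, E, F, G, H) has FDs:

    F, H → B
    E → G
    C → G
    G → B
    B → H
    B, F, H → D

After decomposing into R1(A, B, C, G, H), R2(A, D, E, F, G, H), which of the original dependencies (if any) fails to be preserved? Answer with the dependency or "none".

Check F, H → B: no single fragment contains all of {B, F, H}, and the restricted closure of {F, H} across the fragments never reaches {B}.
E → G is preserved.
C → G is preserved.
G → B is preserved.
B → H is preserved.
B, F, H → D is preserved.

F, H → B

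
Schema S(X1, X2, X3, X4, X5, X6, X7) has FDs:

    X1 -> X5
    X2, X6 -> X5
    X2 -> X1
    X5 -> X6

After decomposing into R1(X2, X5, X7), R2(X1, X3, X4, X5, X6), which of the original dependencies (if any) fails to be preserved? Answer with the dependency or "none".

Check X2 → X1: no single fragment contains all of {X1, X2}, and the restricted closure of {X2} across the fragments never reaches {X1}.
X1 → X5 is preserved.
X2, X6 → X5 is preserved.
X5 → X6 is preserved.

X2 -> X1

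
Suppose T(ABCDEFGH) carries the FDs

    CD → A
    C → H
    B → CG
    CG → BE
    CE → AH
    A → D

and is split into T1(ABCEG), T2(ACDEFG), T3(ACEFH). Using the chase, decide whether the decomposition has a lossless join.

Chase test. Columns are ABCDEFGH; row i has aⱼ where attribute j ∈ Ti, else bᵢⱼ.
Initial tableau (one row per fragment):
  row 1: a1 a2 a3 b14 a5 b16 a7 b18
  row 2: a1 b22 a3 a4 a5 a6 a7 b28
  row 3: a1 b32 a3 b34 a5 a6 b37 a8
Rows 1 and 2 agree on C; apply C→H and equate their H entries.
Rows 1 and 3 agree on C; apply C→H and equate their H entries.
Rows 1 and 2 agree on CG; apply CG→BE and equate their BE entries.
Rows 1 and 2 agree on A; apply A→D and equate their D entries.
Rows 1 and 3 agree on A; apply A→D and equate their D entries.
Row 2 is now all distinguished symbols — the join is lossless.

Yes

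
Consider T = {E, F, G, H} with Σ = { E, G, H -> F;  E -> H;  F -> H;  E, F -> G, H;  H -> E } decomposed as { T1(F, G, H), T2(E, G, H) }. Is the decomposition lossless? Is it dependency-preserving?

lossless and dependency-preserving

Lossless test: (G, H)⁺ = {E, F, G, H}, which contains all of one fragment — lossless.
Dependency preservation: E, G, H → F; E, F → G, H are not contained in any single fragment, but the restricted closure of each left-hand side across the fragments still reaches the right-hand side; the remaining FDs each lie inside some fragment. All dependencies are preserved.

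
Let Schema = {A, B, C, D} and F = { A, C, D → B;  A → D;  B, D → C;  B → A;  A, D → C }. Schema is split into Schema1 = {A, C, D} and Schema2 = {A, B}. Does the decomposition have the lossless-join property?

Yes

Common attributes: Schema1 ∩ Schema2 = {A}.
Closure of {A}: A → D applies, adding D; A, D → C applies, adding C; A, C, D → B applies, adding B. So (A)⁺ = {A, B, C, D}.
This closure contains every attribute of Schema1, so Schema1 ∩ Schema2 → Schema1. The join is lossless.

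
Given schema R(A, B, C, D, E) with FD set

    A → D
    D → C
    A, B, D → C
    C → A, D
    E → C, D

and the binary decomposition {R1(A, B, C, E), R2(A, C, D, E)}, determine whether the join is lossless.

Common attributes: R1 ∩ R2 = {A, C, E}.
Closure of {A, C, E}: A → D applies, adding D. So (A, C, E)⁺ = {A, C, D, E}.
This closure contains every attribute of R2, so R1 ∩ R2 → R2. The join is lossless.

Yes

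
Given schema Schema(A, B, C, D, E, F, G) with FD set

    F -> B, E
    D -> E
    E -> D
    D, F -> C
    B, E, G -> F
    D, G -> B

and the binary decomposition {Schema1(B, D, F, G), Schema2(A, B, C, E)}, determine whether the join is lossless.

No

Common attributes: Schema1 ∩ Schema2 = {B}.
No dependency enlarges {B}, so (B)⁺ = {B}.
The closure contains neither all of Schema1 = {B, D, F, G} nor all of Schema2 = {A, B, C, E}, so the common attributes are not a superkey of either fragment. The join is lossy.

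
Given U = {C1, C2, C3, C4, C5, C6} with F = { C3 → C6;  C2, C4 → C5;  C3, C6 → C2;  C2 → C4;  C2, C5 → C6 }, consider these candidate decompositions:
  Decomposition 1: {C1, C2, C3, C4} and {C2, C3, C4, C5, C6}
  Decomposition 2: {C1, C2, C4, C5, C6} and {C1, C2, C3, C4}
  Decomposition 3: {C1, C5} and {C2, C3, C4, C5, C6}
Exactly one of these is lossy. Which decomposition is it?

Decomposition 1: common = {C2, C3, C4}, closure = {C2, C3, C4, C5, C6} → lossless.
Decomposition 2: common = {C1, C2, C4}, closure = {C1, C2, C4, C5, C6} → lossless.
Decomposition 3: common = {C5}, closure = {C5} → lossy.

Decomposition 3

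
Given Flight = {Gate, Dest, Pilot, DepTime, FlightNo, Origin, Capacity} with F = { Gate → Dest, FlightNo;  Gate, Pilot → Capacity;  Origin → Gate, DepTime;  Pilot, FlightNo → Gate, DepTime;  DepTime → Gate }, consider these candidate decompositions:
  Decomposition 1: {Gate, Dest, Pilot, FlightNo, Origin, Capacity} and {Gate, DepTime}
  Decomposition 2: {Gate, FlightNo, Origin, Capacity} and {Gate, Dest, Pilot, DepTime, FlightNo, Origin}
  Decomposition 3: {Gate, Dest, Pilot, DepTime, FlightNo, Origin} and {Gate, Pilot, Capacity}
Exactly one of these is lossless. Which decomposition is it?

Decomposition 3

Decomposition 1: common = {Gate}, closure = {Gate, Dest, FlightNo} → lossy.
Decomposition 2: common = {Gate, FlightNo, Origin}, closure = {Gate, Dest, DepTime, FlightNo, Origin} → lossy.
Decomposition 3: common = {Gate, Pilot}, closure = {Gate, Dest, Pilot, DepTime, FlightNo, Capacity} → lossless.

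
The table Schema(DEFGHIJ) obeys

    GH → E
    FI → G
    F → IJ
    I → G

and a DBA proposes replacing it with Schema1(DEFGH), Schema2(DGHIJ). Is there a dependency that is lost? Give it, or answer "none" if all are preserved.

Check F → IJ: no single fragment contains all of {FIJ}, and the restricted closure of {F} across the fragments never reaches {IJ}.
GH → E is preserved.
FI → G is preserved.
I → G is preserved.

F → IJ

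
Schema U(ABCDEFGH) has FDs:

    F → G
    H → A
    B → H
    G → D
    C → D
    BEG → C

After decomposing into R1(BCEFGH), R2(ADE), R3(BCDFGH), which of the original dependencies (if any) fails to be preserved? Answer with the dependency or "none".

H → A

Check H → A: no single fragment contains all of {AH}, and the restricted closure of {H} across the fragments never reaches {A}.
F → G is preserved.
B → H is preserved.
G → D is preserved.
C → D is preserved.
BEG → C is preserved.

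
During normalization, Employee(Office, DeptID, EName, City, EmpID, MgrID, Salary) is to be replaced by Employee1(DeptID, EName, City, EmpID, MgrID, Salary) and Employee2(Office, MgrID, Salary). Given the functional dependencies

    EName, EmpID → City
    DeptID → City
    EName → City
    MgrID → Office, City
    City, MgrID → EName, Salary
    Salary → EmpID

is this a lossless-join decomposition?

Common attributes: Employee1 ∩ Employee2 = {MgrID, Salary}.
Closure of {MgrID, Salary}: MgrID → Office, City applies, adding Office, City; City, MgrID → EName, Salary applies, adding EName; Salary → EmpID applies, adding EmpID. So (MgrID, Salary)⁺ = {Office, EName, City, EmpID, MgrID, Salary}.
This closure contains every attribute of Employee2, so Employee1 ∩ Employee2 → Employee2. The join is lossless.

Yes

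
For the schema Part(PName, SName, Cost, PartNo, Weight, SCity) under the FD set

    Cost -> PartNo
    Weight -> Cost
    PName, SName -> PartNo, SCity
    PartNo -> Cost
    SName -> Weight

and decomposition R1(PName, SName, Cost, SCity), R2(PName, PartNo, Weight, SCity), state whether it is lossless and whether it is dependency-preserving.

lossy and not dependency-preserving

Lossless test: (PName, SCity)⁺ = {PName, SCity}, which is a superkey of neither fragment — lossy.
Dependency preservation: the restricted closure of {Cost} across the fragments never reaches {PartNo}, so Cost → PartNo cannot be enforced without a join — not preserved.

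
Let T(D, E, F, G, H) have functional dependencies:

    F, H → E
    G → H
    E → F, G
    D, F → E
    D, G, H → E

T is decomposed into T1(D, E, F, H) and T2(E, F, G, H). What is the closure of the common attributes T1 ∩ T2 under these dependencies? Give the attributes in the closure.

T1 ∩ T2 = {E, F, H}.
E → F, G applies, adding G
Closure: {E, F, G, H}.

E, F, G, H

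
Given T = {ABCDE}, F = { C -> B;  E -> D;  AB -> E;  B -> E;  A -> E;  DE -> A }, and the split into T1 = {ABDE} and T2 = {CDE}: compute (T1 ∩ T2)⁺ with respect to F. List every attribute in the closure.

ADE

T1 ∩ T2 = {DE}.
DE → A applies, adding A
Closure: {ADE}.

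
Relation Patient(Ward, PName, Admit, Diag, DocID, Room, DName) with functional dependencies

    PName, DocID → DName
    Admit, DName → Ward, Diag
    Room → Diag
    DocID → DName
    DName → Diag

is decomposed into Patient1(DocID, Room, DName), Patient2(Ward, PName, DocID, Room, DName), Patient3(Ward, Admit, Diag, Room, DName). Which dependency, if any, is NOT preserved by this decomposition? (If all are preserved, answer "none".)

none

PName, DocID → DName lies within Patient2.
Admit, DName → Ward, Diag lies within Patient3.
Room → Diag lies within Patient3.
DocID → DName lies within Patient1.
DName → Diag lies within Patient3.
Every dependency is enforceable on the fragments, so the decomposition is dependency-preserving.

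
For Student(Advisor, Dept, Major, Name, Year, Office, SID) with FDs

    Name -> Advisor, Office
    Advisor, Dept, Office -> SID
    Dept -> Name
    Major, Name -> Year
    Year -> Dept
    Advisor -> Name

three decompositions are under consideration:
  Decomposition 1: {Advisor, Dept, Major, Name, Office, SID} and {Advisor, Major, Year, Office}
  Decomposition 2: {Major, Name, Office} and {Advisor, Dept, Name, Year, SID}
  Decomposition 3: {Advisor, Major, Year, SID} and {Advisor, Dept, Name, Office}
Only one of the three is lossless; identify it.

Decomposition 1: common = {Advisor, Major, Office}, closure = {Advisor, Dept, Major, Name, Year, Office, SID} → lossless.
Decomposition 2: common = {Name}, closure = {Advisor, Name, Office} → lossy.
Decomposition 3: common = {Advisor}, closure = {Advisor, Name, Office} → lossy.

Decomposition 1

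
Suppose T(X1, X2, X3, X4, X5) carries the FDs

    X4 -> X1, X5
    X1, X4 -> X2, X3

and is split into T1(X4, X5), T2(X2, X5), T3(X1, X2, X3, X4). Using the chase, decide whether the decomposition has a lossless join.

Chase test. Columns are X1, X2, X3, X4, X5; row i has aⱼ where attribute j ∈ Ti, else bᵢⱼ.
Initial tableau (one row per fragment):
  row 1: b11 b12 b13 a4 a5
  row 2: b21 a2 b23 b24 a5
  row 3: a1 a2 a3 a4 b35
Rows 1 and 3 agree on X4; apply X4→X1, X5 and equate their X1, X5 entries.
Rows 1 and 3 agree on X1, X4; apply X1, X4→X2, X3 and equate their X2, X3 entries.
Row 1 is now all distinguished symbols — the join is lossless.

Yes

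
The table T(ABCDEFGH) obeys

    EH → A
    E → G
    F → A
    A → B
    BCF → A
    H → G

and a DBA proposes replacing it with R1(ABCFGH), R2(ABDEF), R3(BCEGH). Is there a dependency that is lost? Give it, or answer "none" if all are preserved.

EH → A

Check EH → A: no single fragment contains all of {AEH}, and the restricted closure of {EH} across the fragments never reaches {A}.
E → G is preserved.
F → A is preserved.
A → B is preserved.
BCF → A is preserved.
H → G is preserved.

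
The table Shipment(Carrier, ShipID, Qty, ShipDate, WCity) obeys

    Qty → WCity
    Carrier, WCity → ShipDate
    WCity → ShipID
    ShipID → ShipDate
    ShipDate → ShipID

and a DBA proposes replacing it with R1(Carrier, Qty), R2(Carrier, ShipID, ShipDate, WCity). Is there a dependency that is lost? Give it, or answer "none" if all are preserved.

Check Qty → WCity: no single fragment contains all of {Qty, WCity}, and the restricted closure of {Qty} across the fragments never reaches {WCity}.
Carrier, WCity → ShipDate is preserved.
WCity → ShipID is preserved.
ShipID → ShipDate is preserved.
ShipDate → ShipID is preserved.

Qty → WCity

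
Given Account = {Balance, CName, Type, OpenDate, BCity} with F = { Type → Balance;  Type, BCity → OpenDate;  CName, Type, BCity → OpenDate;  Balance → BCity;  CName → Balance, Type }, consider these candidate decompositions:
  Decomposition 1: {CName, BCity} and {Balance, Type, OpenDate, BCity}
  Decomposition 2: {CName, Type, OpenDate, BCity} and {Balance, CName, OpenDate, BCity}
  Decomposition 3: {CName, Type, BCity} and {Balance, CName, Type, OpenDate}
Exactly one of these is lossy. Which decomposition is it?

Decomposition 1: common = {BCity}, closure = {BCity} → lossy.
Decomposition 2: common = {CName, OpenDate, BCity}, closure = {Balance, CName, Type, OpenDate, BCity} → lossless.
Decomposition 3: common = {CName, Type}, closure = {Balance, CName, Type, OpenDate, BCity} → lossless.

Decomposition 1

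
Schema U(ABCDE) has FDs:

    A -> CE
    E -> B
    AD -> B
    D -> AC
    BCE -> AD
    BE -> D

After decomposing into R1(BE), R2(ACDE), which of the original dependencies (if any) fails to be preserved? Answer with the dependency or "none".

A → CE lies within R2.
E → B lies within R1.
AD → B: restricted closure across fragments reaches B.
D → AC lies within R2.
BCE → AD: restricted closure across fragments reaches AD.
BE → D: restricted closure across fragments reaches D.
Every dependency is enforceable on the fragments, so the decomposition is dependency-preserving.

none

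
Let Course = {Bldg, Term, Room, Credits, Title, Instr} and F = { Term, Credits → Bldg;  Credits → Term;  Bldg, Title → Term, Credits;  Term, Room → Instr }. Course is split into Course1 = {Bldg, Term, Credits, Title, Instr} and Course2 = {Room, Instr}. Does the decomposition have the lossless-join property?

Common attributes: Course1 ∩ Course2 = {Instr}.
No dependency enlarges {Instr}, so (Instr)⁺ = {Instr}.
The closure contains neither all of Course1 = {Bldg, Term, Credits, Title, Instr} nor all of Course2 = {Room, Instr}, so the common attributes are not a superkey of either fragment. The join is lossy.

No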